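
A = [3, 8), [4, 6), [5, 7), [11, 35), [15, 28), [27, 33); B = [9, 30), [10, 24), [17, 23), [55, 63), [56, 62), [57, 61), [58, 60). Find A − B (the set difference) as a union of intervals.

[3, 8) ∪ [30, 35)

A, merged: [3, 8), [11, 35).
B, merged: [9, 30), [55, 63).
[3, 8) is untouched.
[11, 35) with B removed leaves [30, 35).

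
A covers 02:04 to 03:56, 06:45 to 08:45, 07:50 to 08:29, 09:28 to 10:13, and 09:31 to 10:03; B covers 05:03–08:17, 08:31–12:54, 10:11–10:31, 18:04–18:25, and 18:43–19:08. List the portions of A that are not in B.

02:04-03:56, 08:17-08:31

Merge the first list: 02:04-03:56, 06:45-08:45, 09:28-10:13.
Merge the second list: 05:03-08:17, 08:31-12:54, 18:04-18:25, 18:43-19:08.
02:04-03:56: no B overlap → unchanged.
06:45-08:45 minus B → 08:17-08:31.
09:28-10:13: fully covered by B → removed.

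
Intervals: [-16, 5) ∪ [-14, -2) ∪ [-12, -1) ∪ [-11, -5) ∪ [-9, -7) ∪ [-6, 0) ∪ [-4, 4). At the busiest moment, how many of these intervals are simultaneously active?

5

Sweep endpoints in order; track running count of active intervals.
Peak of 5 reached at -9.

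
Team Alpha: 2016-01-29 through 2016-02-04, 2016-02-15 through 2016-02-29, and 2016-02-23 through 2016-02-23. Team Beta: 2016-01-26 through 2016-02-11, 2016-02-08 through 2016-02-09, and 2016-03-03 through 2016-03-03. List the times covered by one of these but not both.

A, merged: 2016-01-29 through 2016-02-04, 2016-02-15 through 2016-02-29.
B, merged: 2016-01-26 through 2016-02-11, 2016-03-03 through 2016-03-03.
A but not B: 2016-02-15 through 2016-02-29.
B but not A: 2016-01-26 through 2016-01-28, 2016-02-05 through 2016-02-11, 2016-03-03 through 2016-03-03.
Combining gives A △ B.

2016-01-26 through 2016-01-28, 2016-02-05 through 2016-02-11, 2016-02-15 through 2016-02-29, 2016-03-03 through 2016-03-03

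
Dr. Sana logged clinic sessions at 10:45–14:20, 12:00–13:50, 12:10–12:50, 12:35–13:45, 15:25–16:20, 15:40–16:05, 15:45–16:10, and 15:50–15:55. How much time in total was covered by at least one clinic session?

4 h 30 min

Merged: 10:45–14:20, 15:25–16:20.
Lengths: 3 h 35 min + 55 min = 4 h 30 min.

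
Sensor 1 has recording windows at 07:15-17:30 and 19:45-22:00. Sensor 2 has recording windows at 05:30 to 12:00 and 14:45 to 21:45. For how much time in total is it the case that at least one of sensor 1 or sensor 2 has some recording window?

16 h 30 min

A ∪ B = 05:30–22:00.
Total: 16 h 30 min.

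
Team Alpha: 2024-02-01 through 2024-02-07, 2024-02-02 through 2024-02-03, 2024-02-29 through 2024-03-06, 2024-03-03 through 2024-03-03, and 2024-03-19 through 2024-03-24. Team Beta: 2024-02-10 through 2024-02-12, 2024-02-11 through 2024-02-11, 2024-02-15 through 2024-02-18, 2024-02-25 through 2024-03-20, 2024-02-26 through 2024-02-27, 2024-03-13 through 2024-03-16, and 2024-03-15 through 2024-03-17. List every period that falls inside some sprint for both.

2024-02-29 through 2024-03-06, 2024-03-19 through 2024-03-20

First set merges to 2024-02-01 through 2024-02-07, 2024-02-29 through 2024-03-06, 2024-03-19 through 2024-03-24.
Second set merges to 2024-02-10 through 2024-02-12, 2024-02-15 through 2024-02-18, 2024-02-25 through 2024-03-20.
2024-02-01 through 2024-02-07: no overlap with the second set.
2024-02-29 through 2024-03-06 meets the second set on 2024-02-29 through 2024-03-06.
2024-03-19 through 2024-03-24 meets the second set on 2024-03-19 through 2024-03-20.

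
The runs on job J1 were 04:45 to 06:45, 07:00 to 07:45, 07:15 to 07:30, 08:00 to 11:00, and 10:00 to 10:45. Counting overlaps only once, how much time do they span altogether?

Merged: 04:45-06:45, 07:00-07:45, 08:00-11:00.
Lengths: 2 h + 45 min + 3 h = 5 h 45 min.

5 h 45 min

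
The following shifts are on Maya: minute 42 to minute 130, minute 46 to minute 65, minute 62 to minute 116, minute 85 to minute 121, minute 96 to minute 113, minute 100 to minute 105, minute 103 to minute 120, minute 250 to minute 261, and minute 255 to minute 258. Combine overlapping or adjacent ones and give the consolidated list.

minute 42 to minute 130, minute 250 to minute 261

minute 46 to minute 65 overlaps/touches minute 42 to minute 130 → extend to minute 42 to minute 130.
minute 62 to minute 116 overlaps/touches minute 42 to minute 130 → extend to minute 42 to minute 130.
minute 85 to minute 121 overlaps/touches minute 42 to minute 130 → extend to minute 42 to minute 130.
minute 96 to minute 113 overlaps/touches minute 42 to minute 130 → extend to minute 42 to minute 130.
minute 100 to minute 105 overlaps/touches minute 42 to minute 130 → extend to minute 42 to minute 130.
minute 103 to minute 120 overlaps/touches minute 42 to minute 130 → extend to minute 42 to minute 130.
minute 250 to minute 261 is disjoint → start new block.
minute 255 to minute 258 overlaps/touches minute 250 to minute 261 → extend to minute 250 to minute 261.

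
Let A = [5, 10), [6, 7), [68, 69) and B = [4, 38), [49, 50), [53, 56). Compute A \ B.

[68, 69)

Merge the first list: [5, 10), [68, 69).
[5, 10): fully covered by B → removed.
[68, 69): no B overlap → unchanged.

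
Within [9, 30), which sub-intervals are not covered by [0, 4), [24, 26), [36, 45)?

[9, 24) ∪ [26, 30)

After merging, the occupied span is [0, 4), [24, 26), [36, 45).
Gaps within [9, 30): [9, 24), [26, 30).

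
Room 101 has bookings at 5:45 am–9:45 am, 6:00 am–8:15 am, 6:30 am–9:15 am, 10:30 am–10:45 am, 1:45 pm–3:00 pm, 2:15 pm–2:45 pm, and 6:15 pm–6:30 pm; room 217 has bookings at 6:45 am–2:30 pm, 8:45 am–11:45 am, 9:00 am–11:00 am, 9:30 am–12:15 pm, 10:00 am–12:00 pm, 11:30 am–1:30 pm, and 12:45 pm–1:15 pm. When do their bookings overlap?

Merge the first list: 5:45 am-9:45 am, 10:30 am-10:45 am, 1:45 pm-3:00 pm, 6:15 pm-6:30 pm.
Merge the second list: 6:45 am-2:30 pm.
5:45 am-9:45 am overlaps B on 6:45 am-9:45 am.
10:30 am-10:45 am overlaps B on 10:30 am-10:45 am.
1:45 pm-3:00 pm overlaps B on 1:45 pm-2:30 pm.
6:15 pm-6:30 pm falls entirely outside B.

6:45 am-9:45 am, 10:30 am-10:45 am, 1:45 pm-2:30 pm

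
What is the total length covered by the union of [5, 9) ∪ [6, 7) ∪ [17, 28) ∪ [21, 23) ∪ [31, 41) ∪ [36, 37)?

Merged: [5, 9), [17, 28), [31, 41).
Lengths: 4 + 11 + 10 = 25.

25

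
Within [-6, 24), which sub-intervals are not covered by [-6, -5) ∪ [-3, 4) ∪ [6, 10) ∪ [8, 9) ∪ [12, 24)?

[-5, -3) ∪ [4, 6) ∪ [10, 12)

The merged coverage is [-6, -5), [-3, 4), [6, 10), [12, 24).
Complement within [-6, 24): [-5, -3), [4, 6), [10, 12).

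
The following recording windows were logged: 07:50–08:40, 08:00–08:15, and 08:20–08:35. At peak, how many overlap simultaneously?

2

At 08:00, 2 of the intervals are simultaneously active.
No point has more.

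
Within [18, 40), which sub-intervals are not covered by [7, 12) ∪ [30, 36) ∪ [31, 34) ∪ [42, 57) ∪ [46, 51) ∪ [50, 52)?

The merged coverage is [7, 12), [30, 36), [42, 57).
Gaps within [18, 40): [18, 30), [36, 40).

[18, 30) ∪ [36, 40)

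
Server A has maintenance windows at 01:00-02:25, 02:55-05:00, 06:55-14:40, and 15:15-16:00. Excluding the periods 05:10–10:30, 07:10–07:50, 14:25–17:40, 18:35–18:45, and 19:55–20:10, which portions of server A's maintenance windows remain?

Merge the second list: 05:10-10:30, 14:25-17:40, 18:35-18:45, 19:55-20:10.
01:00-02:25: no B overlap → unchanged.
02:55-05:00: no B overlap → unchanged.
06:55-14:40 minus B → 10:30-14:25.
15:15-16:00: fully covered by B → removed.

01:00-02:25, 02:55-05:00, 10:30-14:25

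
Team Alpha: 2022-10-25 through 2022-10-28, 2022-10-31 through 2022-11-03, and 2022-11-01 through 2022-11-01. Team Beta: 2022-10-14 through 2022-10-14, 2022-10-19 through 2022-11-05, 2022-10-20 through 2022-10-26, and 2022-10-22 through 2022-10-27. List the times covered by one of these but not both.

Merge the first list: 2022-10-25 through 2022-10-28, 2022-10-31 through 2022-11-03.
Merge the second list: 2022-10-14 through 2022-10-14, 2022-10-19 through 2022-11-05.
A but not B: none.
B but not A: 2022-10-14 through 2022-10-14, 2022-10-19 through 2022-10-24, 2022-10-29 through 2022-10-30, 2022-11-04 through 2022-11-05.
Combining gives A △ B.

2022-10-14 through 2022-10-14, 2022-10-19 through 2022-10-24, 2022-10-29 through 2022-10-30, 2022-11-04 through 2022-11-05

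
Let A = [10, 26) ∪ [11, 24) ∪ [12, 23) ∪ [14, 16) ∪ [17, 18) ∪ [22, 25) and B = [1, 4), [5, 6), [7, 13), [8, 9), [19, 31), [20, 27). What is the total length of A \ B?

6

First set merges to [10, 26).
Second set merges to [1, 4), [5, 6), [7, 13), [19, 31).
A \ B = [13, 19).
Total: 6.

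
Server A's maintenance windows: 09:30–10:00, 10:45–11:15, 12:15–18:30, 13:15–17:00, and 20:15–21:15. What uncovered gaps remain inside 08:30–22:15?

The merged coverage is 09:30-10:00, 10:45-11:15, 12:15-18:30, 20:15-21:15.
Uncovered inside 08:30-22:15: 08:30-09:30, 10:00-10:45, 11:15-12:15, 18:30-20:15, 21:15-22:15.

08:30-09:30, 10:00-10:45, 11:15-12:15, 18:30-20:15, 21:15-22:15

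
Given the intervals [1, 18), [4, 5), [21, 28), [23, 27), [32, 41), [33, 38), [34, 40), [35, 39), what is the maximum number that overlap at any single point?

4

Walk the sorted start/end points keeping a running depth.
The depth first hits 4 at 35.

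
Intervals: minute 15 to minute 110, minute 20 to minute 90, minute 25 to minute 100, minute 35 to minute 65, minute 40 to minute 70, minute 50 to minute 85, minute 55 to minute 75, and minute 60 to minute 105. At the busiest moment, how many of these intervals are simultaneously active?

8

At minute 60, 8 of the intervals are simultaneously active.
No point has more.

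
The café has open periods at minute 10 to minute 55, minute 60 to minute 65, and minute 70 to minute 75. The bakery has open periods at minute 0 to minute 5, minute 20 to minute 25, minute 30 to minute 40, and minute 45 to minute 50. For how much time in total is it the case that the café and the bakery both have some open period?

A ∩ B = minute 20 to minute 25, minute 30 to minute 40, minute 45 to minute 50.
Total: 5 minutes + 10 minutes + 5 minutes = 20 minutes.

20 minutes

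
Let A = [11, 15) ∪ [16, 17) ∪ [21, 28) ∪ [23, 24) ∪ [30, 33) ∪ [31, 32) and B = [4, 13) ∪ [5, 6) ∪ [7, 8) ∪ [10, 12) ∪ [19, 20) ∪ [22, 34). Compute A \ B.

[13, 15) ∪ [16, 17) ∪ [21, 22)

Merge the first list: [11, 15), [16, 17), [21, 28), [30, 33).
Merge the second list: [4, 13), [19, 20), [22, 34).
[11, 15) with B removed leaves [13, 15).
[16, 17) is untouched.
[21, 28) with B removed leaves [21, 22).
[30, 33) lies entirely inside B → drops out.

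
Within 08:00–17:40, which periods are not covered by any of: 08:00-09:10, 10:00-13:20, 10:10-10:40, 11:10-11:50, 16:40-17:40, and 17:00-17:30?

After merging, the occupied span is 08:00-09:10, 10:00-13:20, 16:40-17:40.
Uncovered inside 08:00-17:40: 09:10-10:00, 13:20-16:40.

09:10-10:00, 13:20-16:40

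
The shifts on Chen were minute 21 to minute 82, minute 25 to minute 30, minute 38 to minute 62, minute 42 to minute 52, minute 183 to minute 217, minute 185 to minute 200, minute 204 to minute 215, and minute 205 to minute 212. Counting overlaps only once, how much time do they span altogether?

Merged: minute 21 to minute 82, minute 183 to minute 217.
Lengths: 61 minutes + 34 minutes = 95 minutes.

95 minutes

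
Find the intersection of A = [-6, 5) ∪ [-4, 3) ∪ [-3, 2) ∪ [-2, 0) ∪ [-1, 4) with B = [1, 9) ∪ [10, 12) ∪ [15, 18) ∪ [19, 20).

A, merged: [-6, 5).
[-6, 5) overlaps B on [1, 5).

[1, 5)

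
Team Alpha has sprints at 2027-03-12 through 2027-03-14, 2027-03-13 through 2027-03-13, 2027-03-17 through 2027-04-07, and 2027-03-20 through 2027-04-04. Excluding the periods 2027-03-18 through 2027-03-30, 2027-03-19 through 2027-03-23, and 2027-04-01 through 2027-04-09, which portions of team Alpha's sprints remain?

First set merges to 2027-03-12 through 2027-03-14, 2027-03-17 through 2027-04-07.
Second set merges to 2027-03-18 through 2027-03-30, 2027-04-01 through 2027-04-09.
2027-03-12 through 2027-03-14 is untouched.
2027-03-17 through 2027-04-07 with B removed leaves 2027-03-17 through 2027-03-17, 2027-03-31 through 2027-03-31.

2027-03-12 through 2027-03-14, 2027-03-17 through 2027-03-17, 2027-03-31 through 2027-03-31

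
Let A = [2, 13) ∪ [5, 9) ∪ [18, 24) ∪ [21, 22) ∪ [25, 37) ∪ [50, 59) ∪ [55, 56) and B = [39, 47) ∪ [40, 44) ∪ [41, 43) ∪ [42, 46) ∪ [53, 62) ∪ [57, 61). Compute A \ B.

Merge the first list: [2, 13), [18, 24), [25, 37), [50, 59).
Merge the second list: [39, 47), [53, 62).
[2, 13): no B overlap → unchanged.
[18, 24): no B overlap → unchanged.
[25, 37): no B overlap → unchanged.
[50, 59) minus B → [50, 53).

[2, 13) ∪ [18, 24) ∪ [25, 37) ∪ [50, 53)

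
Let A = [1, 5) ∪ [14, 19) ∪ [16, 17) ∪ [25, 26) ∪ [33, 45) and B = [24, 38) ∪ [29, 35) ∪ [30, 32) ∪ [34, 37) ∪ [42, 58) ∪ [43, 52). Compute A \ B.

[1, 5) ∪ [14, 19) ∪ [38, 42)

First set merges to [1, 5), [14, 19), [25, 26), [33, 45).
Second set merges to [24, 38), [42, 58).
[1, 5) is untouched.
[14, 19) is untouched.
[25, 26) lies entirely inside B → drops out.
[33, 45) with B removed leaves [38, 42).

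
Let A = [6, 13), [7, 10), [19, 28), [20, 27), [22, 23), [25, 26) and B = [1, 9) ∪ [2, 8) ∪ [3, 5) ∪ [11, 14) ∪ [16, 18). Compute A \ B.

[9, 11) ∪ [19, 28)

Merge the first list: [6, 13), [19, 28).
Merge the second list: [1, 9), [11, 14), [16, 18).
[6, 13) \ B = [9, 11).
[19, 28): nothing removed.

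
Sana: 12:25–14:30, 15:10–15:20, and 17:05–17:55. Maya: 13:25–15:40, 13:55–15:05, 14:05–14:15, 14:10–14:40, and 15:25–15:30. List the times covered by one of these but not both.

Second set merges to 13:25–15:40.
A but not B: 12:25–13:25, 17:05–17:55.
B but not A: 14:30–15:10, 15:20–15:40.
Combining gives A △ B.

12:25–13:25, 14:30–15:10, 15:20–15:40, 17:05–17:55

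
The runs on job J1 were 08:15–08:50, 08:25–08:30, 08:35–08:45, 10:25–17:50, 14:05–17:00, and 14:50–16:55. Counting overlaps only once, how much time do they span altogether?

8 h

Merged: 08:15-08:50, 10:25-17:50.
Lengths: 35 min + 7 h 25 min = 8 h.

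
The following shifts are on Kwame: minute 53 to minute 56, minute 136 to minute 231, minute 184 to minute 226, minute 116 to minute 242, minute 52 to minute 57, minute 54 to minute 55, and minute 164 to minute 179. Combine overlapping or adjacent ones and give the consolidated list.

Sort by start: minute 52 to minute 57, minute 53 to minute 56, minute 54 to minute 55, minute 116 to minute 242, minute 136 to minute 231, minute 164 to minute 179, minute 184 to minute 226.
minute 53 to minute 56 overlaps/touches minute 52 to minute 57 → extend to minute 52 to minute 57.
minute 54 to minute 55 overlaps/touches minute 52 to minute 57 → extend to minute 52 to minute 57.
minute 116 to minute 242 is disjoint → start new block.
minute 136 to minute 231 overlaps/touches minute 116 to minute 242 → extend to minute 116 to minute 242.
minute 164 to minute 179 overlaps/touches minute 116 to minute 242 → extend to minute 116 to minute 242.
minute 184 to minute 226 overlaps/touches minute 116 to minute 242 → extend to minute 116 to minute 242.

minute 52 to minute 57, minute 116 to minute 242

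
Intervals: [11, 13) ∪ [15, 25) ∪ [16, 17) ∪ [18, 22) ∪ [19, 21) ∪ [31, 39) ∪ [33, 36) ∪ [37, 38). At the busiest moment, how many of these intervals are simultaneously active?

3

Sweep endpoints in order; track running count of active intervals.
Peak of 3 reached at 19.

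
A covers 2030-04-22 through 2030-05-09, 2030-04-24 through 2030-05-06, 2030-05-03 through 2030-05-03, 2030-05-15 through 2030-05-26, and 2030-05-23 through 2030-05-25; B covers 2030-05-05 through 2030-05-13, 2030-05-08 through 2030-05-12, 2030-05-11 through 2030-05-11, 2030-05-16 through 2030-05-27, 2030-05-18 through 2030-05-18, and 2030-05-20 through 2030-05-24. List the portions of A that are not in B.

2030-04-22 through 2030-05-04, 2030-05-15 through 2030-05-15

Merge the first list: 2030-04-22 through 2030-05-09, 2030-05-15 through 2030-05-26.
Merge the second list: 2030-05-05 through 2030-05-13, 2030-05-16 through 2030-05-27.
2030-04-22 through 2030-05-09 with B removed leaves 2030-04-22 through 2030-05-04.
2030-05-15 through 2030-05-26 with B removed leaves 2030-05-15 through 2030-05-15.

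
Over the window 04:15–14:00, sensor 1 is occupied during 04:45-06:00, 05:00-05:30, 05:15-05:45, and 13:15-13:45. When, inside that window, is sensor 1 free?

After merging, the occupied span is 04:45–06:00, 13:15–13:45.
Uncovered inside 04:15–14:00: 04:15–04:45, 06:00–13:15, 13:45–14:00.

04:15–04:45, 06:00–13:15, 13:45–14:00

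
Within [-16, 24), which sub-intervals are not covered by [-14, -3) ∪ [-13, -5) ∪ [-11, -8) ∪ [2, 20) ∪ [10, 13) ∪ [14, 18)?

After merging, the occupied span is [-14, -3), [2, 20).
Uncovered inside [-16, 24): [-16, -14), [-3, 2), [20, 24).

[-16, -14) ∪ [-3, 2) ∪ [20, 24)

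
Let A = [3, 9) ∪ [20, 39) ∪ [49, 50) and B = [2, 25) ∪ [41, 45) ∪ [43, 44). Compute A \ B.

B, merged: [2, 25), [41, 45).
[3, 9) lies entirely inside B → drops out.
[20, 39) with B removed leaves [25, 39).
[49, 50) is untouched.

[25, 39) ∪ [49, 50)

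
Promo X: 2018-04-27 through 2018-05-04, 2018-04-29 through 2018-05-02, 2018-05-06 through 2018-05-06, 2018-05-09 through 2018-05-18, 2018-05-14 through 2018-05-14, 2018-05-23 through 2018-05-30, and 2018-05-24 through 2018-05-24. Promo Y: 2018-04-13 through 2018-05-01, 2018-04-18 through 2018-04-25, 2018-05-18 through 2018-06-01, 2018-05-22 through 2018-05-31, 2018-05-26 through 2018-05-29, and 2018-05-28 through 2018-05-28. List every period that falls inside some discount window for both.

2018-04-27 through 2018-05-01, 2018-05-18 through 2018-05-18, 2018-05-23 through 2018-05-30

First set merges to 2018-04-27 through 2018-05-04, 2018-05-06 through 2018-05-06, 2018-05-09 through 2018-05-18, 2018-05-23 through 2018-05-30.
Second set merges to 2018-04-13 through 2018-05-01, 2018-05-18 through 2018-06-01.
2018-04-27 through 2018-05-04 meets the second set on 2018-04-27 through 2018-05-01.
2018-05-06 through 2018-05-06: no overlap with the second set.
2018-05-09 through 2018-05-18 meets the second set on 2018-05-18 through 2018-05-18.
2018-05-23 through 2018-05-30 meets the second set on 2018-05-23 through 2018-05-30.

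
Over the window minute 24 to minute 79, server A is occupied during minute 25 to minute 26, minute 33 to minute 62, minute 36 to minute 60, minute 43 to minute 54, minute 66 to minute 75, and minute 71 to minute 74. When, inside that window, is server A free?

minute 24 to minute 25, minute 26 to minute 33, minute 62 to minute 66, minute 75 to minute 79

After merging, the occupied span is minute 25 to minute 26, minute 33 to minute 62, minute 66 to minute 75.
Uncovered inside minute 24 to minute 79: minute 24 to minute 25, minute 26 to minute 33, minute 62 to minute 66, minute 75 to minute 79.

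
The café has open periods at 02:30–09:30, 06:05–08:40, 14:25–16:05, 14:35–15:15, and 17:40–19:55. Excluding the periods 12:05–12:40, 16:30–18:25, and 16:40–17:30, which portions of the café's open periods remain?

02:30-09:30, 14:25-16:05, 18:25-19:55

First set merges to 02:30-09:30, 14:25-16:05, 17:40-19:55.
Second set merges to 12:05-12:40, 16:30-18:25.
02:30-09:30 is untouched.
14:25-16:05 is untouched.
17:40-19:55 with B removed leaves 18:25-19:55.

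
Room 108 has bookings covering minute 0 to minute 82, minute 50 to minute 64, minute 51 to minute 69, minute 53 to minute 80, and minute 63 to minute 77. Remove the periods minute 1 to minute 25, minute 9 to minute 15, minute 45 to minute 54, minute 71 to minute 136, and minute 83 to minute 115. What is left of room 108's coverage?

Merge the first list: minute 0 to minute 82.
Merge the second list: minute 1 to minute 25, minute 45 to minute 54, minute 71 to minute 136.
minute 0 to minute 82 \ B = minute 0 to minute 1, minute 25 to minute 45, minute 54 to minute 71.

minute 0 to minute 1, minute 25 to minute 45, minute 54 to minute 71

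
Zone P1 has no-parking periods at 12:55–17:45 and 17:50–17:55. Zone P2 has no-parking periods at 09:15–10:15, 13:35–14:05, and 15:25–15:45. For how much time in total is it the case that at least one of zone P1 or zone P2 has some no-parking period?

5 h 55 min

A ∪ B = 09:15-10:15, 12:55-17:45, 17:50-17:55.
Total: 1 h + 4 h 50 min + 5 min = 5 h 55 min.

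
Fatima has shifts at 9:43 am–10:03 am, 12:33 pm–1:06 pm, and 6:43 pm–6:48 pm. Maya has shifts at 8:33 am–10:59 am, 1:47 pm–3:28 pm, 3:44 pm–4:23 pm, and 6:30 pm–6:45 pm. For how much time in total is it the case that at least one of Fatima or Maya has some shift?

5 h 37 min

A ∪ B = 8:33 am–10:59 am, 12:33 pm–1:06 pm, 1:47 pm–3:28 pm, 3:44 pm–4:23 pm, 6:30 pm–6:48 pm.
Total: 2 h 26 min + 33 min + 1 h 41 min + 39 min + 18 min = 5 h 37 min.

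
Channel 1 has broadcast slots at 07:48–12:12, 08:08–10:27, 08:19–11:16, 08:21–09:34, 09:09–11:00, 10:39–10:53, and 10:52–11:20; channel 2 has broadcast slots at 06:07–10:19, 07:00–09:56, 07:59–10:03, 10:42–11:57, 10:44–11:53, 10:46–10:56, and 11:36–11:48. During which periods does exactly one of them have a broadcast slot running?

06:07-07:48, 10:19-10:42, 11:57-12:12

A, merged: 07:48-12:12.
B, merged: 06:07-10:19, 10:42-11:57.
A but not B: 10:19-10:42, 11:57-12:12.
B but not A: 06:07-07:48.
Combining gives A △ B.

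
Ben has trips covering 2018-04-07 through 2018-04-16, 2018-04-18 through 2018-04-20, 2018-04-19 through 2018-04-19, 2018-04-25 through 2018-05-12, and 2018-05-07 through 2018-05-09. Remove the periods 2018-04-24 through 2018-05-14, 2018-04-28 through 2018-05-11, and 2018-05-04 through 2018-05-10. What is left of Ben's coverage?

A, merged: 2018-04-07 through 2018-04-16, 2018-04-18 through 2018-04-20, 2018-04-25 through 2018-05-12.
B, merged: 2018-04-24 through 2018-05-14.
2018-04-07 through 2018-04-16: nothing removed.
2018-04-18 through 2018-04-20: nothing removed.
2018-04-25 through 2018-05-12: entirely removed.

2018-04-07 through 2018-04-16, 2018-04-18 through 2018-04-20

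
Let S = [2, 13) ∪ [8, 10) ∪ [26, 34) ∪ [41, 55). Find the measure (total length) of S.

Merged: [2, 13), [26, 34), [41, 55).
Lengths: 11 + 8 + 14 = 33.

33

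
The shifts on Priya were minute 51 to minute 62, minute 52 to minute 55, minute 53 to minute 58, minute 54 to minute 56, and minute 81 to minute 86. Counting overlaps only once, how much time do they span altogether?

16 minutes

Merged: minute 51 to minute 62, minute 81 to minute 86.
Lengths: 11 minutes + 5 minutes = 16 minutes.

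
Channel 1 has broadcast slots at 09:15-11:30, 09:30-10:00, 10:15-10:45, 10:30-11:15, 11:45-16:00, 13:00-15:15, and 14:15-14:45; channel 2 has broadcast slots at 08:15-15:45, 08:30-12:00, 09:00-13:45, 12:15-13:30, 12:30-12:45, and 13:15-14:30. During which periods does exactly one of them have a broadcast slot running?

08:15–09:15, 11:30–11:45, 15:45–16:00

Merge the first list: 09:15–11:30, 11:45–16:00.
Merge the second list: 08:15–15:45.
Only in the first: 15:45–16:00.
Only in the second: 08:15–09:15, 11:30–11:45.
Together these are the periods covered by exactly one.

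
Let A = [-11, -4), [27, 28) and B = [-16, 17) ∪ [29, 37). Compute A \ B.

[27, 28)

[-11, -4): entirely removed.
[27, 28): nothing removed.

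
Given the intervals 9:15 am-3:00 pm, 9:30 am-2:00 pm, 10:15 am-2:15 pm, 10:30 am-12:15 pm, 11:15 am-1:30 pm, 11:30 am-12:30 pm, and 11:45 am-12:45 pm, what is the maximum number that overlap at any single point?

7

Walk the sorted start/end points keeping a running depth.
The depth first hits 7 at 11:45 am.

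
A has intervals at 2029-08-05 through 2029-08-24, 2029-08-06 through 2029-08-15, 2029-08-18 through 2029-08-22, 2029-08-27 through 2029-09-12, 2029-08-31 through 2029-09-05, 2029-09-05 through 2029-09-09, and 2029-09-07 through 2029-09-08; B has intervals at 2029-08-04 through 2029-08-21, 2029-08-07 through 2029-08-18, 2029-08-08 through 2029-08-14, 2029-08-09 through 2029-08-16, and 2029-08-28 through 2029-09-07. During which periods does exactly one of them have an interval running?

A, merged: 2029-08-05 through 2029-08-24, 2029-08-27 through 2029-09-12.
B, merged: 2029-08-04 through 2029-08-21, 2029-08-28 through 2029-09-07.
Only in the first: 2029-08-22 through 2029-08-24, 2029-08-27 through 2029-08-27, 2029-09-08 through 2029-09-12.
Only in the second: 2029-08-04 through 2029-08-04.
Together these are the periods covered by exactly one.

2029-08-04 through 2029-08-04, 2029-08-22 through 2029-08-24, 2029-08-27 through 2029-08-27, 2029-09-08 through 2029-09-12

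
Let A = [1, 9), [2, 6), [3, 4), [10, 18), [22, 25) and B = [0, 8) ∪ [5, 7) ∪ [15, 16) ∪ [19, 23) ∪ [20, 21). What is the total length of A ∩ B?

A, merged: [1, 9), [10, 18), [22, 25).
B, merged: [0, 8), [15, 16), [19, 23).
A ∩ B = [1, 8), [15, 16), [22, 23).
Total: 7 + 1 + 1 = 9.

9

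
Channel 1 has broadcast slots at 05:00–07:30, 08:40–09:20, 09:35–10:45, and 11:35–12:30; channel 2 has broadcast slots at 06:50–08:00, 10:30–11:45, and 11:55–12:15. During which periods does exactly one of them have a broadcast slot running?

05:00–06:50, 07:30–08:00, 08:40–09:20, 09:35–10:30, 10:45–11:35, 11:45–11:55, 12:15–12:30

Only in the first: 05:00–06:50, 08:40–09:20, 09:35–10:30, 11:45–11:55, 12:15–12:30.
Only in the second: 07:30–08:00, 10:45–11:35.
Together these are the periods covered by exactly one.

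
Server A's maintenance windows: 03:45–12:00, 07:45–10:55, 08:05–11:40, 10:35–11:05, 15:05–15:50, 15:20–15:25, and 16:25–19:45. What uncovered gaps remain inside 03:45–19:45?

After merging, the occupied span is 03:45–12:00, 15:05–15:50, 16:25–19:45.
Gaps within 03:45–19:45: 12:00–15:05, 15:50–16:25.

12:00–15:05, 15:50–16:25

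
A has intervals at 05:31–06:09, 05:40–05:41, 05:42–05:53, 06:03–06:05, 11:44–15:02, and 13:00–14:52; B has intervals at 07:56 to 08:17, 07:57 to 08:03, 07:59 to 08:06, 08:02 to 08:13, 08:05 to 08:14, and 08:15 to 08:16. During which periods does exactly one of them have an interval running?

First set merges to 05:31–06:09, 11:44–15:02.
Second set merges to 07:56–08:17.
A but not B: 05:31–06:09, 11:44–15:02.
B but not A: 07:56–08:17.
Combining gives A △ B.

05:31–06:09, 07:56–08:17, 11:44–15:02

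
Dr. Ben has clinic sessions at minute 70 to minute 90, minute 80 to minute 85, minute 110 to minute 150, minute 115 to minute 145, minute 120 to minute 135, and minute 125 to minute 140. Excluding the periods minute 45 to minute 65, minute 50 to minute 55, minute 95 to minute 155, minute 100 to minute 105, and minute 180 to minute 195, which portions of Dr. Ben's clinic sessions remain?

A, merged: minute 70 to minute 90, minute 110 to minute 150.
B, merged: minute 45 to minute 65, minute 95 to minute 155, minute 180 to minute 195.
minute 70 to minute 90: no B overlap → unchanged.
minute 110 to minute 150: fully covered by B → removed.

minute 70 to minute 90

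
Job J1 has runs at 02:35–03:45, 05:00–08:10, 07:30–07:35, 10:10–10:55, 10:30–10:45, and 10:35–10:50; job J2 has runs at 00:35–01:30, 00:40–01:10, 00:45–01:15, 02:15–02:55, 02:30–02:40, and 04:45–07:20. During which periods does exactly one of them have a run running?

A, merged: 02:35–03:45, 05:00–08:10, 10:10–10:55.
B, merged: 00:35–01:30, 02:15–02:55, 04:45–07:20.
A but not B: 02:55–03:45, 07:20–08:10, 10:10–10:55.
B but not A: 00:35–01:30, 02:15–02:35, 04:45–05:00.
Combining gives A △ B.

00:35–01:30, 02:15–02:35, 02:55–03:45, 04:45–05:00, 07:20–08:10, 10:10–10:55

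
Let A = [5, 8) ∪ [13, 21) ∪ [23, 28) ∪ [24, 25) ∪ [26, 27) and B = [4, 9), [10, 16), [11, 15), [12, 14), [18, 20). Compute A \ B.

A, merged: [5, 8), [13, 21), [23, 28).
B, merged: [4, 9), [10, 16), [18, 20).
[5, 8) lies entirely inside B → drops out.
[13, 21) with B removed leaves [16, 18), [20, 21).
[23, 28) is untouched.

[16, 18) ∪ [20, 21) ∪ [23, 28)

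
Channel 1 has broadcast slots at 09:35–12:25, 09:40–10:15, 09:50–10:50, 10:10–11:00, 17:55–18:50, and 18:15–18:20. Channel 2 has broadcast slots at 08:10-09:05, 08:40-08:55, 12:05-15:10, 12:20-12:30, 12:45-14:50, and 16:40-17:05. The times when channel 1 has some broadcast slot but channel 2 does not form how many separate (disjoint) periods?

A, merged: 09:35–12:25, 17:55–18:50.
B, merged: 08:10–09:05, 12:05–15:10, 16:40–17:05.
A \ B = 09:35–12:05, 17:55–18:50.
That is 2 disjoint pieces.

2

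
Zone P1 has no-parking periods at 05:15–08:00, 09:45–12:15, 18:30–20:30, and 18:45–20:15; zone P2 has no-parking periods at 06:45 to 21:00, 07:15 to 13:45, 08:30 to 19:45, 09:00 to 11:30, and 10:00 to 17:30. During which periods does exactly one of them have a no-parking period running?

A, merged: 05:15–08:00, 09:45–12:15, 18:30–20:30.
B, merged: 06:45–21:00.
A \ B = 05:15–06:45.
B \ A = 08:00–09:45, 12:15–18:30, 20:30–21:00.
Union of the two gives the symmetric difference.

05:15–06:45, 08:00–09:45, 12:15–18:30, 20:30–21:00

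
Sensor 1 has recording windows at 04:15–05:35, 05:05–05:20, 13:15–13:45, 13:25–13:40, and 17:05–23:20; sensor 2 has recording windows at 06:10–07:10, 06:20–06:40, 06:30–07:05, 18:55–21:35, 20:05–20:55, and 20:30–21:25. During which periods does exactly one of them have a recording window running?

04:15–05:35, 06:10–07:10, 13:15–13:45, 17:05–18:55, 21:35–23:20

A, merged: 04:15–05:35, 13:15–13:45, 17:05–23:20.
B, merged: 06:10–07:10, 18:55–21:35.
A but not B: 04:15–05:35, 13:15–13:45, 17:05–18:55, 21:35–23:20.
B but not A: 06:10–07:10.
Combining gives A △ B.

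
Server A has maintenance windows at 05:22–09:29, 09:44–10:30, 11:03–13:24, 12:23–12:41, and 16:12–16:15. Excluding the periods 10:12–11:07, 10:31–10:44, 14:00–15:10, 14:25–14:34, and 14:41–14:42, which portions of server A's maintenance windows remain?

05:22-09:29, 09:44-10:12, 11:07-13:24, 16:12-16:15

Merge the first list: 05:22-09:29, 09:44-10:30, 11:03-13:24, 16:12-16:15.
Merge the second list: 10:12-11:07, 14:00-15:10.
05:22-09:29: no B overlap → unchanged.
09:44-10:30 minus B → 09:44-10:12.
11:03-13:24 minus B → 11:07-13:24.
16:12-16:15: no B overlap → unchanged.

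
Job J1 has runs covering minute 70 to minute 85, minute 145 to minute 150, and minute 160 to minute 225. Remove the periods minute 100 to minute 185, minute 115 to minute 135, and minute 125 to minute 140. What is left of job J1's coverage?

minute 70 to minute 85, minute 185 to minute 225

Second set merges to minute 100 to minute 185.
minute 70 to minute 85: no B overlap → unchanged.
minute 145 to minute 150: fully covered by B → removed.
minute 160 to minute 225 minus B → minute 185 to minute 225.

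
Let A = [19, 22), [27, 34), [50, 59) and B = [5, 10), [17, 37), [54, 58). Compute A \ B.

[50, 54) ∪ [58, 59)

[19, 22): fully covered by B → removed.
[27, 34): fully covered by B → removed.
[50, 59) minus B → [50, 54), [58, 59).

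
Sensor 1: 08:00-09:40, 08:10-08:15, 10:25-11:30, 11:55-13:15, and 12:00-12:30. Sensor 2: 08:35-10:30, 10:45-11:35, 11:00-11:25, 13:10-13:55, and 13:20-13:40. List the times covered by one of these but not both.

A, merged: 08:00–09:40, 10:25–11:30, 11:55–13:15.
B, merged: 08:35–10:30, 10:45–11:35, 13:10–13:55.
A but not B: 08:00–08:35, 10:30–10:45, 11:55–13:10.
B but not A: 09:40–10:25, 11:30–11:35, 13:15–13:55.
Combining gives A △ B.

08:00–08:35, 09:40–10:25, 10:30–10:45, 11:30–11:35, 11:55–13:10, 13:15–13:55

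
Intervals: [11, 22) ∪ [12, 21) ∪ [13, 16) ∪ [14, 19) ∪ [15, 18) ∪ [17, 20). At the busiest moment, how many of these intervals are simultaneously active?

Sweep endpoints in order; track running count of active intervals.
Peak of 5 reached at 15.

5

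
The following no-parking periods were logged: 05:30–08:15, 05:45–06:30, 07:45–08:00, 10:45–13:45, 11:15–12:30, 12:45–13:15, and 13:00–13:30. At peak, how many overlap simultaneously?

3

At 13:00, 3 of the intervals are simultaneously active.
No point has more.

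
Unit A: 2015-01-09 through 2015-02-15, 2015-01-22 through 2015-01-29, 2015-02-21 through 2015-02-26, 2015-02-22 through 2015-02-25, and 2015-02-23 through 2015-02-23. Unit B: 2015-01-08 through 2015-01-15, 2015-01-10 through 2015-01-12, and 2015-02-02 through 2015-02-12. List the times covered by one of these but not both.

A, merged: 2015-01-09 through 2015-02-15, 2015-02-21 through 2015-02-26.
B, merged: 2015-01-08 through 2015-01-15, 2015-02-02 through 2015-02-12.
A but not B: 2015-01-16 through 2015-02-01, 2015-02-13 through 2015-02-15, 2015-02-21 through 2015-02-26.
B but not A: 2015-01-08 through 2015-01-08.
Combining gives A △ B.

2015-01-08 through 2015-01-08, 2015-01-16 through 2015-02-01, 2015-02-13 through 2015-02-15, 2015-02-21 through 2015-02-26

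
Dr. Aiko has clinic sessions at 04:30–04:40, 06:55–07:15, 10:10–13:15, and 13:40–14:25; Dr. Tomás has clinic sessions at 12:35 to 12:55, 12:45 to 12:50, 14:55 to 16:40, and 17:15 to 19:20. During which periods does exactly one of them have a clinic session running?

Second set merges to 12:35-12:55, 14:55-16:40, 17:15-19:20.
A \ B = 04:30-04:40, 06:55-07:15, 10:10-12:35, 12:55-13:15, 13:40-14:25.
B \ A = 14:55-16:40, 17:15-19:20.
Union of the two gives the symmetric difference.

04:30-04:40, 06:55-07:15, 10:10-12:35, 12:55-13:15, 13:40-14:25, 14:55-16:40, 17:15-19:20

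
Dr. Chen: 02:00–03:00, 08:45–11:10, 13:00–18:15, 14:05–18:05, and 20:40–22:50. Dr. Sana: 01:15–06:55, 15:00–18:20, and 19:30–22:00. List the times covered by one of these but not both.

01:15–02:00, 03:00–06:55, 08:45–11:10, 13:00–15:00, 18:15–18:20, 19:30–20:40, 22:00–22:50

First set merges to 02:00–03:00, 08:45–11:10, 13:00–18:15, 20:40–22:50.
A \ B = 08:45–11:10, 13:00–15:00, 22:00–22:50.
B \ A = 01:15–02:00, 03:00–06:55, 18:15–18:20, 19:30–20:40.
Union of the two gives the symmetric difference.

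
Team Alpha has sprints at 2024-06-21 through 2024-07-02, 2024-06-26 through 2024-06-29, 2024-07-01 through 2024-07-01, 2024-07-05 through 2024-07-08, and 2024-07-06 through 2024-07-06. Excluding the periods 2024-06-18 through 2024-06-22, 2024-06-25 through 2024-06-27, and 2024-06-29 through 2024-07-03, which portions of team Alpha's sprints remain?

2024-06-23 through 2024-06-24, 2024-06-28 through 2024-06-28, 2024-07-05 through 2024-07-08

Merge the first list: 2024-06-21 through 2024-07-02, 2024-07-05 through 2024-07-08.
2024-06-21 through 2024-07-02 with B removed leaves 2024-06-23 through 2024-06-24, 2024-06-28 through 2024-06-28.
2024-07-05 through 2024-07-08 is untouched.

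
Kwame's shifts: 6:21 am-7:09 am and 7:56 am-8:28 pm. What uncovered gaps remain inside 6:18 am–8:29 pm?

The merged coverage is 6:21 am–7:09 am, 7:56 am–8:28 pm.
Complement within 6:18 am–8:29 pm: 6:18 am–6:21 am, 7:09 am–7:56 am, 8:28 pm–8:29 pm.

6:18 am–6:21 am, 7:09 am–7:56 am, 8:28 pm–8:29 pm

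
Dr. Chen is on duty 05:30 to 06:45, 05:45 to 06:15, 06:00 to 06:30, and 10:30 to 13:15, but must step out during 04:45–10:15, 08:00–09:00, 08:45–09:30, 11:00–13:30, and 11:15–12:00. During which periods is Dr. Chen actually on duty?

A, merged: 05:30–06:45, 10:30–13:15.
B, merged: 04:45–10:15, 11:00–13:30.
05:30–06:45: entirely removed.
10:30–13:15 \ B = 10:30–11:00.

10:30–11:00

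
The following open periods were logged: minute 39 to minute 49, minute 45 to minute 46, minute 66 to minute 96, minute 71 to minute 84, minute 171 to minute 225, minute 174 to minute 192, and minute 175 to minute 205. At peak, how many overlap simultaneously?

3

At minute 175, 3 of the intervals are simultaneously active.
No point has more.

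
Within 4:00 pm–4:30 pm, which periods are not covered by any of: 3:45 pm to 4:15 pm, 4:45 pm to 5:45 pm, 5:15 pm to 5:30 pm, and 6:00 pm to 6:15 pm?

4:15 pm–4:30 pm

Covered (merged): 3:45 pm–4:15 pm, 4:45 pm–5:45 pm, 6:00 pm–6:15 pm.
Gaps within 4:00 pm–4:30 pm: 4:15 pm–4:30 pm.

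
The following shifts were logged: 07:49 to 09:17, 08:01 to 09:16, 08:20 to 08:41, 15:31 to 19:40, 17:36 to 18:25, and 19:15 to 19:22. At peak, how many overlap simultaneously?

3

At 08:20, 3 of the intervals are simultaneously active.
No point has more.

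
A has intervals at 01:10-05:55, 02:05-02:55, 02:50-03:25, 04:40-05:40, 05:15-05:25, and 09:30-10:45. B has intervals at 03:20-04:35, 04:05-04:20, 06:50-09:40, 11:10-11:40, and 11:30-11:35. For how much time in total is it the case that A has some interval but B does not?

Merge the first list: 01:10-05:55, 09:30-10:45.
Merge the second list: 03:20-04:35, 06:50-09:40, 11:10-11:40.
A \ B = 01:10-03:20, 04:35-05:55, 09:40-10:45.
Total: 2 h 10 min + 1 h 20 min + 1 h 5 min = 4 h 35 min.

4 h 35 min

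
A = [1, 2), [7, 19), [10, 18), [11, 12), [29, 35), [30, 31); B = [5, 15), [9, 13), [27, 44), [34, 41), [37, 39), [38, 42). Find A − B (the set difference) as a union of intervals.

First set merges to [1, 2), [7, 19), [29, 35).
Second set merges to [5, 15), [27, 44).
[1, 2): no B overlap → unchanged.
[7, 19) minus B → [15, 19).
[29, 35): fully covered by B → removed.

[1, 2) ∪ [15, 19)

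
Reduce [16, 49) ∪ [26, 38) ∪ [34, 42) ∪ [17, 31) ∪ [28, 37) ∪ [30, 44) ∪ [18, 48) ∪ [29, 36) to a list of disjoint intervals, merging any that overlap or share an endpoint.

Sort by start: [16, 49), [17, 31), [18, 48), [26, 38), [28, 37), [29, 36), [30, 44), [34, 42).
[17, 31) overlaps/touches [16, 49) → extend to [16, 49).
[18, 48) overlaps/touches [16, 49) → extend to [16, 49).
[26, 38) overlaps/touches [16, 49) → extend to [16, 49).
[28, 37) overlaps/touches [16, 49) → extend to [16, 49).
[29, 36) overlaps/touches [16, 49) → extend to [16, 49).
[30, 44) overlaps/touches [16, 49) → extend to [16, 49).
[34, 42) overlaps/touches [16, 49) → extend to [16, 49).

[16, 49)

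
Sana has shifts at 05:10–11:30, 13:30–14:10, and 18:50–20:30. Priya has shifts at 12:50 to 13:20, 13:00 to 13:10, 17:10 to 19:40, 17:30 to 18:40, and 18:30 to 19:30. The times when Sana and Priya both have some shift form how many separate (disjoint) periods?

1

Merge the second list: 12:50–13:20, 17:10–19:40.
A ∩ B = 18:50–19:40.
That is 1 disjoint piece.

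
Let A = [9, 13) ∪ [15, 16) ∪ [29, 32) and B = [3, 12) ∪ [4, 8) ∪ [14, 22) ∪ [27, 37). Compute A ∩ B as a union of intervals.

Second set merges to [3, 12), [14, 22), [27, 37).
[9, 13) meets the second set on [9, 12).
[15, 16) meets the second set on [15, 16).
[29, 32) meets the second set on [29, 32).

[9, 12) ∪ [15, 16) ∪ [29, 32)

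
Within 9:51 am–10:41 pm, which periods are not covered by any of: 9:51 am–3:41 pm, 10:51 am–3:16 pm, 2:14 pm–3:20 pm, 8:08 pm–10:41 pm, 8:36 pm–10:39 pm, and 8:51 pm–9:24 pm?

3:41 pm-8:08 pm

The merged coverage is 9:51 am-3:41 pm, 8:08 pm-10:41 pm.
Uncovered inside 9:51 am-10:41 pm: 3:41 pm-8:08 pm.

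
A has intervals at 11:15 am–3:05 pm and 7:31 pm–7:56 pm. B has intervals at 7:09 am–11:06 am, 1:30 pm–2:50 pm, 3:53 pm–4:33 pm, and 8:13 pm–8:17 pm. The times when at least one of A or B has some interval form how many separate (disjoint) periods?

5

A ∪ B = 7:09 am–11:06 am, 11:15 am–3:05 pm, 3:53 pm–4:33 pm, 7:31 pm–7:56 pm, 8:13 pm–8:17 pm.
That is 5 disjoint pieces.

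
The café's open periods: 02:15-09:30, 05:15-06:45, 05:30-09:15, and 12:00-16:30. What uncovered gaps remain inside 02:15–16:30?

09:30-12:00

Covered (merged): 02:15-09:30, 12:00-16:30.
Uncovered inside 02:15-16:30: 09:30-12:00.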